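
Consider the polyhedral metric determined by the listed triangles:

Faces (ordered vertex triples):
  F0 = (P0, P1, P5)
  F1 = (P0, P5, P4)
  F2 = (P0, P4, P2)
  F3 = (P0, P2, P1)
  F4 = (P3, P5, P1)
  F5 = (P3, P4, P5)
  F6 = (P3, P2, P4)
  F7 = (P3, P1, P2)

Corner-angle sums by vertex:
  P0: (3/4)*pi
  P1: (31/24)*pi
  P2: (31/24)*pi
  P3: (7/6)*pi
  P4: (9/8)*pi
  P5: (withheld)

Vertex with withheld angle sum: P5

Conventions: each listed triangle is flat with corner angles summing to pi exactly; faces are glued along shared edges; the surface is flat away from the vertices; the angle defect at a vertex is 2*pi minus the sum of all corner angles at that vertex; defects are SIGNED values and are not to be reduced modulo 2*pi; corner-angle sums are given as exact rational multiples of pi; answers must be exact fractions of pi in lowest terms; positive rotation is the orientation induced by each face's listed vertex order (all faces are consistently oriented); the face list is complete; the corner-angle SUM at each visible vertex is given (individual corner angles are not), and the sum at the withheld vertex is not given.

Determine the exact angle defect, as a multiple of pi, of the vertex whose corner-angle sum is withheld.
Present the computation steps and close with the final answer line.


V = 6, E = 12, F = 8; chi = V - E + F = 2
Gauss-Bonnet: total defect = 2*pi*chi = 4*pi; visible defects sum to (35/8)*pi

Answer: defect(P5) = (-3/8)*pi


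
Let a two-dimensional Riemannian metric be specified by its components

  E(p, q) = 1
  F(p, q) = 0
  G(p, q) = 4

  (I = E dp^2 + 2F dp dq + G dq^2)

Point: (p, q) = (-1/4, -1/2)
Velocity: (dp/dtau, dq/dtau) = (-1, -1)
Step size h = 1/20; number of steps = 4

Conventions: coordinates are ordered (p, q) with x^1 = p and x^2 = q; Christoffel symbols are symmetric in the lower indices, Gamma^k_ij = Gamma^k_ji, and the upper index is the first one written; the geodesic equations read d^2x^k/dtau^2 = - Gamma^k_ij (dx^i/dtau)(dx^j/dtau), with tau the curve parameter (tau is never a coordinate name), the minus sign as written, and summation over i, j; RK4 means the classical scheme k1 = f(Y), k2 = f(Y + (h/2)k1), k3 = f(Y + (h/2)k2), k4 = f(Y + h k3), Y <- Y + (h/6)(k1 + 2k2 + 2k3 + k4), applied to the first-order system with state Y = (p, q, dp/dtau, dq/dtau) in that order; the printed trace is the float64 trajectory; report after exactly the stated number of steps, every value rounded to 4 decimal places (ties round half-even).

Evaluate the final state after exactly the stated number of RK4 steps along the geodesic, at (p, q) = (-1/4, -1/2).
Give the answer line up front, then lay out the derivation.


Answer: p = -0.4500, q = -0.7000, dp/dtau = -1.0000, dq/dtau = -1.0000

f(Y) = (dp/dtau, dq/dtau, -Gamma^p_ij Y'^i Y'^j, -Gamma^q_ij Y'^i Y'^j) with the Gammas evaluated at the stage position; h = 0.050000; intermediate values shown to 6 dp
step 0: p = -0.2500, q = -0.5000, dp/dtau = -1.0000, dq/dtau = -1.0000
step 1:
  k1: at (p, q) = (-0.250000, -0.500000), (dp/dtau, dq/dtau) = (-1.000000, -1.000000); Gamma_ppp = 0.000000, Gamma_ppq = 0.000000, Gamma_pqq = 0.000000, Gamma_qpp = 0.000000, Gamma_qpq = 0.000000, Gamma_qqq = 0.000000; k1 = (-1.000000, -1.000000, 0.000000, 0.000000)
  k2: at (p, q) = (-0.275000, -0.525000), (dp/dtau, dq/dtau) = (-1.000000, -1.000000); Gamma_ppp = 0.000000, Gamma_ppq = 0.000000, Gamma_pqq = 0.000000, Gamma_qpp = 0.000000, Gamma_qpq = 0.000000, Gamma_qqq = 0.000000; k2 = (-1.000000, -1.000000, 0.000000, 0.000000)
  k3: at (p, q) = (-0.275000, -0.525000), (dp/dtau, dq/dtau) = (-1.000000, -1.000000); Gamma_ppp = 0.000000, Gamma_ppq = 0.000000, Gamma_pqq = 0.000000, Gamma_qpp = 0.000000, Gamma_qpq = 0.000000, Gamma_qqq = 0.000000; k3 = (-1.000000, -1.000000, 0.000000, 0.000000)
  k4: at (p, q) = (-0.300000, -0.550000), (dp/dtau, dq/dtau) = (-1.000000, -1.000000); Gamma_ppp = 0.000000, Gamma_ppq = 0.000000, Gamma_pqq = 0.000000, Gamma_qpp = 0.000000, Gamma_qpq = 0.000000, Gamma_qqq = 0.000000; k4 = (-1.000000, -1.000000, 0.000000, 0.000000)
  Y <- Y + (h/6)(k1 + 2k2 + 2k3 + k4): p = -0.3000, q = -0.5500, dp/dtau = -1.0000, dq/dtau = -1.0000
step 2:
  k1: at (p, q) = (-0.300000, -0.550000), (dp/dtau, dq/dtau) = (-1.000000, -1.000000); Gamma_ppp = 0.000000, Gamma_ppq = 0.000000, Gamma_pqq = 0.000000, Gamma_qpp = 0.000000, Gamma_qpq = 0.000000, Gamma_qqq = 0.000000; k1 = (-1.000000, -1.000000, 0.000000, 0.000000)
  k2: at (p, q) = (-0.325000, -0.575000), (dp/dtau, dq/dtau) = (-1.000000, -1.000000); Gamma_ppp = 0.000000, Gamma_ppq = 0.000000, Gamma_pqq = 0.000000, Gamma_qpp = 0.000000, Gamma_qpq = 0.000000, Gamma_qqq = 0.000000; k2 = (-1.000000, -1.000000, 0.000000, 0.000000)
  k3: at (p, q) = (-0.325000, -0.575000), (dp/dtau, dq/dtau) = (-1.000000, -1.000000); Gamma_ppp = 0.000000, Gamma_ppq = 0.000000, Gamma_pqq = 0.000000, Gamma_qpp = 0.000000, Gamma_qpq = 0.000000, Gamma_qqq = 0.000000; k3 = (-1.000000, -1.000000, 0.000000, 0.000000)
  k4: at (p, q) = (-0.350000, -0.600000), (dp/dtau, dq/dtau) = (-1.000000, -1.000000); Gamma_ppp = 0.000000, Gamma_ppq = 0.000000, Gamma_pqq = 0.000000, Gamma_qpp = 0.000000, Gamma_qpq = 0.000000, Gamma_qqq = 0.000000; k4 = (-1.000000, -1.000000, 0.000000, 0.000000)
  Y <- Y + (h/6)(k1 + 2k2 + 2k3 + k4): p = -0.3500, q = -0.6000, dp/dtau = -1.0000, dq/dtau = -1.0000
step 3:
  k1: at (p, q) = (-0.350000, -0.600000), (dp/dtau, dq/dtau) = (-1.000000, -1.000000); Gamma_ppp = 0.000000, Gamma_ppq = 0.000000, Gamma_pqq = 0.000000, Gamma_qpp = 0.000000, Gamma_qpq = 0.000000, Gamma_qqq = 0.000000; k1 = (-1.000000, -1.000000, 0.000000, 0.000000)
  k2: at (p, q) = (-0.375000, -0.625000), (dp/dtau, dq/dtau) = (-1.000000, -1.000000); Gamma_ppp = 0.000000, Gamma_ppq = 0.000000, Gamma_pqq = 0.000000, Gamma_qpp = 0.000000, Gamma_qpq = 0.000000, Gamma_qqq = 0.000000; k2 = (-1.000000, -1.000000, 0.000000, 0.000000)
  k3: at (p, q) = (-0.375000, -0.625000), (dp/dtau, dq/dtau) = (-1.000000, -1.000000); Gamma_ppp = 0.000000, Gamma_ppq = 0.000000, Gamma_pqq = 0.000000, Gamma_qpp = 0.000000, Gamma_qpq = 0.000000, Gamma_qqq = 0.000000; k3 = (-1.000000, -1.000000, 0.000000, 0.000000)
  k4: at (p, q) = (-0.400000, -0.650000), (dp/dtau, dq/dtau) = (-1.000000, -1.000000); Gamma_ppp = 0.000000, Gamma_ppq = 0.000000, Gamma_pqq = 0.000000, Gamma_qpp = 0.000000, Gamma_qpq = 0.000000, Gamma_qqq = 0.000000; k4 = (-1.000000, -1.000000, 0.000000, 0.000000)
  Y <- Y + (h/6)(k1 + 2k2 + 2k3 + k4): p = -0.4000, q = -0.6500, dp/dtau = -1.0000, dq/dtau = -1.0000
step 4:
  k1: at (p, q) = (-0.400000, -0.650000), (dp/dtau, dq/dtau) = (-1.000000, -1.000000); Gamma_ppp = 0.000000, Gamma_ppq = 0.000000, Gamma_pqq = 0.000000, Gamma_qpp = 0.000000, Gamma_qpq = 0.000000, Gamma_qqq = 0.000000; k1 = (-1.000000, -1.000000, 0.000000, 0.000000)
  k2: at (p, q) = (-0.425000, -0.675000), (dp/dtau, dq/dtau) = (-1.000000, -1.000000); Gamma_ppp = 0.000000, Gamma_ppq = 0.000000, Gamma_pqq = 0.000000, Gamma_qpp = 0.000000, Gamma_qpq = 0.000000, Gamma_qqq = 0.000000; k2 = (-1.000000, -1.000000, 0.000000, 0.000000)
  k3: at (p, q) = (-0.425000, -0.675000), (dp/dtau, dq/dtau) = (-1.000000, -1.000000); Gamma_ppp = 0.000000, Gamma_ppq = 0.000000, Gamma_pqq = 0.000000, Gamma_qpp = 0.000000, Gamma_qpq = 0.000000, Gamma_qqq = 0.000000; k3 = (-1.000000, -1.000000, 0.000000, 0.000000)
  k4: at (p, q) = (-0.450000, -0.700000), (dp/dtau, dq/dtau) = (-1.000000, -1.000000); Gamma_ppp = 0.000000, Gamma_ppq = 0.000000, Gamma_pqq = 0.000000, Gamma_qpp = 0.000000, Gamma_qpq = 0.000000, Gamma_qqq = 0.000000; k4 = (-1.000000, -1.000000, 0.000000, 0.000000)
  Y <- Y + (h/6)(k1 + 2k2 + 2k3 + k4): p = -0.4500, q = -0.7000, dp/dtau = -1.0000, dq/dtau = -1.0000


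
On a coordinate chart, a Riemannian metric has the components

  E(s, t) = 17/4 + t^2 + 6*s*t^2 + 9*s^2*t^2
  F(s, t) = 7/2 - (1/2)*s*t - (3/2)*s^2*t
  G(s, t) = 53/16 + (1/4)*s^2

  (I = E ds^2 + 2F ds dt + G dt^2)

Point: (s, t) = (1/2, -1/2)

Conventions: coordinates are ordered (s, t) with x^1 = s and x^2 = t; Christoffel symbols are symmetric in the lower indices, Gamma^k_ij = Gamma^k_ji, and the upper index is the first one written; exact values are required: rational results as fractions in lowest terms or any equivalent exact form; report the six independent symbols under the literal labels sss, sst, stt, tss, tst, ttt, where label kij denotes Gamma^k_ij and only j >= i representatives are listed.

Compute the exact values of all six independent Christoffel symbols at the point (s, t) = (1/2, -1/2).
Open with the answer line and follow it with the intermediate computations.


Answer: Gamma_sss = -2406/1301, Gamma_sst = -2822/1301, Gamma_stt = -648/1301, Gamma_tss = 4308/1301, Gamma_tst = 3236/1301, Gamma_ttt = 732/1301

E = 93/16, F = 61/16, G = 27/8 at the point
E_s = 15/4, E_t = -25/4, F_s = 1, F_t = -5/8, G_s = 1/4, G_t = 0
EG - F^2 = 1301/256;  g^inv = (256/1301) * [[27/8, -61/16], [-61/16, 93/16]]
first-kind symbols [ij,l] = (1/2)(d_i g_jl + d_j g_il - d_l g_ij): [ss,s] = E_s/2 = 15/8, [ss,t] = F_s - E_t/2 = 33/8, [st,s] = E_t/2 = -25/8, [st,t] = G_s/2 = 1/8, [tt,s] = F_t - G_s/2 = -3/4, [tt,t] = G_t/2 = 0
Gamma^s_ij = (G*[ij,s] - F*[ij,t])/(EG - F^2), Gamma^t_ij = (E*[ij,t] - F*[ij,s])/(EG - F^2)


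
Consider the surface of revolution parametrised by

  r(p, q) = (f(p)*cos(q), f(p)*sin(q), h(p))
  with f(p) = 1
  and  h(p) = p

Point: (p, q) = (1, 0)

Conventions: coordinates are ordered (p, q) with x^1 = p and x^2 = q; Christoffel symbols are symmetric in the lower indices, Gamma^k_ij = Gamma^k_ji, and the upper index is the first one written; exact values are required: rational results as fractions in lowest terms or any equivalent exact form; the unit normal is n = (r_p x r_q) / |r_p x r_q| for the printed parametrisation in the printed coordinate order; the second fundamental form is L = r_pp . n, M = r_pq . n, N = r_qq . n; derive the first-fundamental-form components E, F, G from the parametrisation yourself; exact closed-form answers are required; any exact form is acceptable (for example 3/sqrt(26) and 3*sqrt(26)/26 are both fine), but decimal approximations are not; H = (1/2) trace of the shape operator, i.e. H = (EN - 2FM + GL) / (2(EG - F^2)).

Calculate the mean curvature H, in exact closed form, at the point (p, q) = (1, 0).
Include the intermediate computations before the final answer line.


f = 1, f' = 0, f'' = 0, h' = 1, h'' = 0
E = 1, F = 0, G = 1; answer radicand W^2 = 1
unnormalised second-form numerators: l = 0, m = 0, n = 1; L = l/sqrt(1), and similarly M = m/sqrt(W^2), N = n/sqrt(W^2)
H = (E*n - 2*F*m + G*l) / (2*(EG - F^2)*sqrt(W^2)); E*n - 2*F*m + G*l = 1, EG - F^2 = 1, so H = (1/2)/sqrt(1)

Answer: H = 1/2


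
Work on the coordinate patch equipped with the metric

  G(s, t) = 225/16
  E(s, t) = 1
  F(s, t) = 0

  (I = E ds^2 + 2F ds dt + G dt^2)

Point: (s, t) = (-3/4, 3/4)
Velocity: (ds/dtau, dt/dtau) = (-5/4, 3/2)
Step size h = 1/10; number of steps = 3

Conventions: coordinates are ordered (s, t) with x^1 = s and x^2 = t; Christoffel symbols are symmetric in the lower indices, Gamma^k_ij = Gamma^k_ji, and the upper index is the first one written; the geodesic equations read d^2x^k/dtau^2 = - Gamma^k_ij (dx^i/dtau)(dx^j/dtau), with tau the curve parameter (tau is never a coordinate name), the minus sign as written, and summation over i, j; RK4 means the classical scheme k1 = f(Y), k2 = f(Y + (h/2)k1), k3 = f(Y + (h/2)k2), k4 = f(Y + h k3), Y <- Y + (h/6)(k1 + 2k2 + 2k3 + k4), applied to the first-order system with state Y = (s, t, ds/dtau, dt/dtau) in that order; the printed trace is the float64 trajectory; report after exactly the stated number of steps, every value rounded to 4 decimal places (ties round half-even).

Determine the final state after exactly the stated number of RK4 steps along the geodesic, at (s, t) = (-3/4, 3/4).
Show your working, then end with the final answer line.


f(Y) = (ds/dtau, dt/dtau, -Gamma^s_ij Y'^i Y'^j, -Gamma^t_ij Y'^i Y'^j) with the Gammas evaluated at the stage position; h = 0.100000; intermediate values shown to 6 dp
step 0: s = -0.7500, t = 0.7500, ds/dtau = -1.2500, dt/dtau = 1.5000
step 1:
  k1: at (s, t) = (-0.750000, 0.750000), (ds/dtau, dt/dtau) = (-1.250000, 1.500000); Gamma_sss = 0.000000, Gamma_sst = 0.000000, Gamma_stt = 0.000000, Gamma_tss = 0.000000, Gamma_tst = 0.000000, Gamma_ttt = 0.000000; k1 = (-1.250000, 1.500000, 0.000000, 0.000000)
  k2: at (s, t) = (-0.812500, 0.825000), (ds/dtau, dt/dtau) = (-1.250000, 1.500000); Gamma_sss = 0.000000, Gamma_sst = 0.000000, Gamma_stt = 0.000000, Gamma_tss = 0.000000, Gamma_tst = 0.000000, Gamma_ttt = 0.000000; k2 = (-1.250000, 1.500000, 0.000000, 0.000000)
  k3: at (s, t) = (-0.812500, 0.825000), (ds/dtau, dt/dtau) = (-1.250000, 1.500000); Gamma_sss = 0.000000, Gamma_sst = 0.000000, Gamma_stt = 0.000000, Gamma_tss = 0.000000, Gamma_tst = 0.000000, Gamma_ttt = 0.000000; k3 = (-1.250000, 1.500000, 0.000000, 0.000000)
  k4: at (s, t) = (-0.875000, 0.900000), (ds/dtau, dt/dtau) = (-1.250000, 1.500000); Gamma_sss = 0.000000, Gamma_sst = 0.000000, Gamma_stt = 0.000000, Gamma_tss = 0.000000, Gamma_tst = 0.000000, Gamma_ttt = 0.000000; k4 = (-1.250000, 1.500000, 0.000000, 0.000000)
  Y <- Y + (h/6)(k1 + 2k2 + 2k3 + k4): s = -0.8750, t = 0.9000, ds/dtau = -1.2500, dt/dtau = 1.5000
step 2:
  k1: at (s, t) = (-0.875000, 0.900000), (ds/dtau, dt/dtau) = (-1.250000, 1.500000); Gamma_sss = 0.000000, Gamma_sst = 0.000000, Gamma_stt = 0.000000, Gamma_tss = 0.000000, Gamma_tst = 0.000000, Gamma_ttt = 0.000000; k1 = (-1.250000, 1.500000, 0.000000, 0.000000)
  k2: at (s, t) = (-0.937500, 0.975000), (ds/dtau, dt/dtau) = (-1.250000, 1.500000); Gamma_sss = 0.000000, Gamma_sst = 0.000000, Gamma_stt = 0.000000, Gamma_tss = 0.000000, Gamma_tst = 0.000000, Gamma_ttt = 0.000000; k2 = (-1.250000, 1.500000, 0.000000, 0.000000)
  k3: at (s, t) = (-0.937500, 0.975000), (ds/dtau, dt/dtau) = (-1.250000, 1.500000); Gamma_sss = 0.000000, Gamma_sst = 0.000000, Gamma_stt = 0.000000, Gamma_tss = 0.000000, Gamma_tst = 0.000000, Gamma_ttt = 0.000000; k3 = (-1.250000, 1.500000, 0.000000, 0.000000)
  k4: at (s, t) = (-1.000000, 1.050000), (ds/dtau, dt/dtau) = (-1.250000, 1.500000); Gamma_sss = 0.000000, Gamma_sst = 0.000000, Gamma_stt = 0.000000, Gamma_tss = 0.000000, Gamma_tst = 0.000000, Gamma_ttt = 0.000000; k4 = (-1.250000, 1.500000, 0.000000, 0.000000)
  Y <- Y + (h/6)(k1 + 2k2 + 2k3 + k4): s = -1.0000, t = 1.0500, ds/dtau = -1.2500, dt/dtau = 1.5000
step 3:
  k1: at (s, t) = (-1.000000, 1.050000), (ds/dtau, dt/dtau) = (-1.250000, 1.500000); Gamma_sss = 0.000000, Gamma_sst = 0.000000, Gamma_stt = 0.000000, Gamma_tss = 0.000000, Gamma_tst = 0.000000, Gamma_ttt = 0.000000; k1 = (-1.250000, 1.500000, 0.000000, 0.000000)
  k2: at (s, t) = (-1.062500, 1.125000), (ds/dtau, dt/dtau) = (-1.250000, 1.500000); Gamma_sss = 0.000000, Gamma_sst = 0.000000, Gamma_stt = 0.000000, Gamma_tss = 0.000000, Gamma_tst = 0.000000, Gamma_ttt = 0.000000; k2 = (-1.250000, 1.500000, 0.000000, 0.000000)
  k3: at (s, t) = (-1.062500, 1.125000), (ds/dtau, dt/dtau) = (-1.250000, 1.500000); Gamma_sss = 0.000000, Gamma_sst = 0.000000, Gamma_stt = 0.000000, Gamma_tss = 0.000000, Gamma_tst = 0.000000, Gamma_ttt = 0.000000; k3 = (-1.250000, 1.500000, 0.000000, 0.000000)
  k4: at (s, t) = (-1.125000, 1.200000), (ds/dtau, dt/dtau) = (-1.250000, 1.500000); Gamma_sss = 0.000000, Gamma_sst = 0.000000, Gamma_stt = 0.000000, Gamma_tss = 0.000000, Gamma_tst = 0.000000, Gamma_ttt = 0.000000; k4 = (-1.250000, 1.500000, 0.000000, 0.000000)
  Y <- Y + (h/6)(k1 + 2k2 + 2k3 + k4): s = -1.1250, t = 1.2000, ds/dtau = -1.2500, dt/dtau = 1.5000

Answer: s = -1.1250, t = 1.2000, ds/dtau = -1.2500, dt/dtau = 1.5000


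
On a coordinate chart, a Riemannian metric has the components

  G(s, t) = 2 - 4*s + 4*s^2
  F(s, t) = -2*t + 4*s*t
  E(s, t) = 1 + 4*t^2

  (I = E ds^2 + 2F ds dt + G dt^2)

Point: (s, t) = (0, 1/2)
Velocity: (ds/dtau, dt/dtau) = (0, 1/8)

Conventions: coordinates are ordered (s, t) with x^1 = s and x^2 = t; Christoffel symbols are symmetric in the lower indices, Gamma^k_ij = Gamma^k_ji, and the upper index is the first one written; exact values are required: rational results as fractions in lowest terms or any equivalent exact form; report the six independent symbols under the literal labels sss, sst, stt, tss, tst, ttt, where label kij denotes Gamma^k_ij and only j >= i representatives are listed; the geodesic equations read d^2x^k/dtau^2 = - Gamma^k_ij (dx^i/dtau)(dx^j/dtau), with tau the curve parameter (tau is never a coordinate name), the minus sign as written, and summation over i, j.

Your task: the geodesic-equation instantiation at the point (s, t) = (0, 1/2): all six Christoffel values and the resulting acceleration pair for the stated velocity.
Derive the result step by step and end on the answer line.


E = 2, F = -1, G = 2 at the point
E_s = 0, E_t = 4, F_s = 2, F_t = -2, G_s = -4, G_t = 0
EG - F^2 = 3;  g^inv = (1/3) * [[2, 1], [1, 2]]
first-kind symbols [ij,l] = (1/2)(d_i g_jl + d_j g_il - d_l g_ij): [ss,s] = E_s/2 = 0, [ss,t] = F_s - E_t/2 = 0, [st,s] = E_t/2 = 2, [st,t] = G_s/2 = -2, [tt,s] = F_t - G_s/2 = 0, [tt,t] = G_t/2 = 0
Gamma^s_ij = (G*[ij,s] - F*[ij,t])/(EG - F^2), Gamma^t_ij = (E*[ij,t] - F*[ij,s])/(EG - F^2)
Gamma_sss = 0, Gamma_sst = 2/3, Gamma_stt = 0, Gamma_tss = 0, Gamma_tst = -2/3, Gamma_ttt = 0
d^2s/dtau^2 = -(Gamma_sss*(0)^2 + 2*Gamma_sst*(0)*(1/8) + Gamma_stt*(1/8)^2) = 0
d^2t/dtau^2 = -(Gamma_tss*(0)^2 + 2*Gamma_tst*(0)*(1/8) + Gamma_ttt*(1/8)^2) = 0

Answer: Gamma_sss = 0, Gamma_sst = 2/3, Gamma_stt = 0, Gamma_tss = 0, Gamma_tst = -2/3, Gamma_ttt = 0; accelerations (d^2s/dtau^2, d^2t/dtau^2) = (0, 0)


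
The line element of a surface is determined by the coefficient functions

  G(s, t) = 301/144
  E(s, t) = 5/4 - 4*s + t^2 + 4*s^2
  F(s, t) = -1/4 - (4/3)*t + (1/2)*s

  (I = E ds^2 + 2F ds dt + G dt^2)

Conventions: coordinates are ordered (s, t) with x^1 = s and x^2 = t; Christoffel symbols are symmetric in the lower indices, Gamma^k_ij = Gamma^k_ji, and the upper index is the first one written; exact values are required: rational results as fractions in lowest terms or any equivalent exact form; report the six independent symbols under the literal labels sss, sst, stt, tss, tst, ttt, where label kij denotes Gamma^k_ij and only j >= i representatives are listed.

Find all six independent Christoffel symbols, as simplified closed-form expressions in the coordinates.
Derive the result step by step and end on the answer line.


E = 5/4 - 4*s + t^2 + 4*s^2; F = -1/4 - (4/3)*t + (1/2)*s; G = 301/144
Gamma^k_ij = (1/2) g^{kl} (d_i g_jl + d_j g_il - d_l g_ij), with g^inv = (1/(EG-F^2)) [[G, -F], [-F, E]]
first partials: E_s = -4 + 8*s, E_t = 2*t, F_s = 1/2, F_t = -4/3, G_s = 0, G_t = 0
D = EG - F^2 = 1469/576 - (2/3)*t - (73/9)*s + (5/16)*t^2 + (4/3)*s*t + (73/9)*s^2
expanded: Gamma^s_ss = (G E_s - 2F F_s + F E_t)/(2D), Gamma^s_st = (G E_t - F G_s)/(2D), Gamma^s_tt = (2G F_t - G G_s - F G_t)/(2D), Gamma^t_ss = (2E F_s - E E_t - F E_s)/(2D), Gamma^t_st = (E G_s - F E_t)/(2D), Gamma^t_tt = (E G_t - 2F F_t + F G_s)/(2D); substitute and cancel common factors

Answer: Gamma_sss = (288*s*t + 4672*s - 768*t^2 + 240*t - 2336)/(4672*s^2 + 768*s*t - 4672*s + 180*t^2 - 384*t + 1469), Gamma_sst = 1204*t/(4672*s^2 + 768*s*t - 4672*s + 180*t^2 - 384*t + 1469), Gamma_stt = -4816/(14016*s^2 + 2304*s*t - 14016*s + 540*t^2 - 1152*t + 4407), Gamma_tss = (-2304*s^2*t + 5376*s*t - 576*t^3 + 288*t^2 - 2256*t + 72)/(4672*s^2 + 768*s*t - 4672*s + 180*t^2 - 384*t + 1469), Gamma_tst = (-288*s*t + 768*t^2 + 144*t)/(4672*s^2 + 768*s*t - 4672*s + 180*t^2 - 384*t + 1469), Gamma_ttt = (384*s - 1024*t - 192)/(4672*s^2 + 768*s*t - 4672*s + 180*t^2 - 384*t + 1469)


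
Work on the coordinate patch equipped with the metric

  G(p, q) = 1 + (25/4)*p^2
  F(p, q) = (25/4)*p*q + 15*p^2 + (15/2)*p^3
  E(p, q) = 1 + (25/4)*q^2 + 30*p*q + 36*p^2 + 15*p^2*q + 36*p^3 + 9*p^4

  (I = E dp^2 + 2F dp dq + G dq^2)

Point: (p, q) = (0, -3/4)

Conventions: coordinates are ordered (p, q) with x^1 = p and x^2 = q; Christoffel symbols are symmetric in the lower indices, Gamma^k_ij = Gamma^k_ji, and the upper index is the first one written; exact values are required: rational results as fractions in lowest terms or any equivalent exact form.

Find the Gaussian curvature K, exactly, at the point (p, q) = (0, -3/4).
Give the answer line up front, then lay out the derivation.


Answer: K = -25600/83521

E = 289/64, F = 0, G = 1, EG - F^2 = 289/64 at the point
E_p = -45/2, E_q = -75/8, F_p = -75/16, F_q = 0, G_p = 0, G_q = 0
E_qq = 25/2, F_pq = 25/4, G_pp = 25/2
Compute both Brioschi determinants and normalise by (EG - F^2)^2.
M1 = [[-E_qq/2 + F_pq - G_pp/2, E_p/2, F_p - E_q/2], [F_q - G_p/2, E, F], [G_q/2, F, G]] = [[-25/4, -45/4, 0], [0, 289/64, 0], [0, 0, 1]]; det M1 = -7225/256
M2 = [[0, E_q/2, G_p/2], [E_q/2, E, F], [G_p/2, F, G]] = [[0, -75/16, 0], [-75/16, 289/64, 0], [0, 0, 1]]; det M2 = -5625/256
det M1 - det M2 = -25/4; K = -25/4 / (289/64)^2 = -25600/83521


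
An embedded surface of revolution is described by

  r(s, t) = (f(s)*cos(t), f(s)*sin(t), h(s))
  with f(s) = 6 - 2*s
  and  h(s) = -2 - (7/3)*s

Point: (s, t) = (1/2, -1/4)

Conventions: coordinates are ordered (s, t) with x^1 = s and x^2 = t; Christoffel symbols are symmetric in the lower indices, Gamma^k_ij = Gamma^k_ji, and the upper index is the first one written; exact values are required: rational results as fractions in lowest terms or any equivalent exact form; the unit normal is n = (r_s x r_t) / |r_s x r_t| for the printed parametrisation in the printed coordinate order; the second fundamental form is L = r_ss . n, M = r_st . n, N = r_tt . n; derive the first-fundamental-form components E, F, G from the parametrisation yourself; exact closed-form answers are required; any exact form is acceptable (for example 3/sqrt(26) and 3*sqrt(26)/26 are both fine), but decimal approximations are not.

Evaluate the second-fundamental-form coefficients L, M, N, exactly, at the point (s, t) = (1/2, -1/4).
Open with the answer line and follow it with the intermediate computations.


Answer: L = 0, M = 0, N = -7*sqrt(85)/17

f = 5, f' = -2, f'' = 0, h' = -7/3, h'' = 0
E = 85/9, F = 0, G = 25; answer radicand W^2 = 85/9
unnormalised second-form numerators: l = 0, m = 0, n = -35/3; L = l/sqrt(85/9), and similarly M = m/sqrt(W^2), N = n/sqrt(W^2)


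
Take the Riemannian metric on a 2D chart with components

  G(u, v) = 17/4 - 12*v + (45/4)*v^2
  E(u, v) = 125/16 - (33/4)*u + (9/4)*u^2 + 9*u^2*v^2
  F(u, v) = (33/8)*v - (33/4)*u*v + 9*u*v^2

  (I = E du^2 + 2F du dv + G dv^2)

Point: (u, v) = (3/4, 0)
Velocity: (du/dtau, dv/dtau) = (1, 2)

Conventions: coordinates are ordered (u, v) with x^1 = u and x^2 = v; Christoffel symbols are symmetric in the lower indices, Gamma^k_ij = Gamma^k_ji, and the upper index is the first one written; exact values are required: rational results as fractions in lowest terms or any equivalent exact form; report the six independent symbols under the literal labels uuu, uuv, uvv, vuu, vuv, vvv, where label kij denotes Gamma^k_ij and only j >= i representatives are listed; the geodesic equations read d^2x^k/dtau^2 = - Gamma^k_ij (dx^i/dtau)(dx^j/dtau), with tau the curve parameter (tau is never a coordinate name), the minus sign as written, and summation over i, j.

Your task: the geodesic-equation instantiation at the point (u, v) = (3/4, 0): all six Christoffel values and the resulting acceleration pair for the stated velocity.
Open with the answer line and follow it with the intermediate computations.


Answer: Gamma_uuu = -156/185, Gamma_uuv = 0, Gamma_uvv = -132/185, Gamma_vuu = 0, Gamma_vuv = 0, Gamma_vvv = -24/17; accelerations (d^2u/dtau^2, d^2v/dtau^2) = (684/185, 96/17)

E = 185/64, F = 0, G = 17/4 at the point
E_u = -39/8, E_v = 0, F_u = 0, F_v = -33/16, G_u = 0, G_v = -12
EG - F^2 = 3145/256;  g^inv = (256/3145) * [[17/4, 0], [0, 185/64]]
first-kind symbols [ij,l] = (1/2)(d_i g_jl + d_j g_il - d_l g_ij): [uu,u] = E_u/2 = -39/16, [uu,v] = F_u - E_v/2 = 0, [uv,u] = E_v/2 = 0, [uv,v] = G_u/2 = 0, [vv,u] = F_v - G_u/2 = -33/16, [vv,v] = G_v/2 = -6
Gamma^u_ij = (G*[ij,u] - F*[ij,v])/(EG - F^2), Gamma^v_ij = (E*[ij,v] - F*[ij,u])/(EG - F^2)
Gamma_uuu = -156/185, Gamma_uuv = 0, Gamma_uvv = -132/185, Gamma_vuu = 0, Gamma_vuv = 0, Gamma_vvv = -24/17
d^2u/dtau^2 = -(Gamma_uuu*(1)^2 + 2*Gamma_uuv*(1)*(2) + Gamma_uvv*(2)^2) = 684/185
d^2v/dtau^2 = -(Gamma_vuu*(1)^2 + 2*Gamma_vuv*(1)*(2) + Gamma_vvv*(2)^2) = 96/17


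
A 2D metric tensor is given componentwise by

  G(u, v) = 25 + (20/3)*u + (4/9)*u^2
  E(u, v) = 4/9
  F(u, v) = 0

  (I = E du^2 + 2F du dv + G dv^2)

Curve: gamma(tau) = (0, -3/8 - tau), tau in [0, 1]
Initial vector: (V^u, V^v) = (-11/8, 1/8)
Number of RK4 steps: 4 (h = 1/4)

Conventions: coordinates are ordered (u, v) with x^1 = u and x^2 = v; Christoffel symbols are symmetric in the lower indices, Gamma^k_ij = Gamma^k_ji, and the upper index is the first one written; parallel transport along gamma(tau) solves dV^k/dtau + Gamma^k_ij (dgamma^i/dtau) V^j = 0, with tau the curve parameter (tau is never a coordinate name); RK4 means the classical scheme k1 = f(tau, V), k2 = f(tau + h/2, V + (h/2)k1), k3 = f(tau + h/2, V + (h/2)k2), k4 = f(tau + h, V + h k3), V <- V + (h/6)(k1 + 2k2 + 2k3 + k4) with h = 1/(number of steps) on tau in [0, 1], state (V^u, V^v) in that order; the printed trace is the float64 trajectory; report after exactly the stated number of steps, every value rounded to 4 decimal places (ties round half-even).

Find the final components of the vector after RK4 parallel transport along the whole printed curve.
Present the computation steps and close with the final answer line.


gamma'(tau) = (0, -1); f(tau, V)^k = -Gamma^k_ij(gamma(tau)) gamma'^i(tau) V^j; h = 1/4; intermediate values shown to 6 dp
curve data and Christoffel symbols at the stage parameters:
  tau = 0.000000: gamma = (0.000000, -0.375000), gamma' = (0.000000, -1.000000); Gamma_uuu = 0.000000, Gamma_uuv = 0.000000, Gamma_uvv = -7.500000, Gamma_vuu = 0.000000, Gamma_vuv = 0.133333, Gamma_vvv = 0.000000
  tau = 0.125000: gamma = (0.000000, -0.500000), gamma' = (0.000000, -1.000000); Gamma_uuu = 0.000000, Gamma_uuv = 0.000000, Gamma_uvv = -7.500000, Gamma_vuu = 0.000000, Gamma_vuv = 0.133333, Gamma_vvv = 0.000000
  tau = 0.250000: gamma = (0.000000, -0.625000), gamma' = (0.000000, -1.000000); Gamma_uuu = 0.000000, Gamma_uuv = 0.000000, Gamma_uvv = -7.500000, Gamma_vuu = 0.000000, Gamma_vuv = 0.133333, Gamma_vvv = 0.000000
  tau = 0.375000: gamma = (0.000000, -0.750000), gamma' = (0.000000, -1.000000); Gamma_uuu = 0.000000, Gamma_uuv = 0.000000, Gamma_uvv = -7.500000, Gamma_vuu = 0.000000, Gamma_vuv = 0.133333, Gamma_vvv = 0.000000
  tau = 0.500000: gamma = (0.000000, -0.875000), gamma' = (0.000000, -1.000000); Gamma_uuu = 0.000000, Gamma_uuv = 0.000000, Gamma_uvv = -7.500000, Gamma_vuu = 0.000000, Gamma_vuv = 0.133333, Gamma_vvv = 0.000000
  tau = 0.625000: gamma = (0.000000, -1.000000), gamma' = (0.000000, -1.000000); Gamma_uuu = 0.000000, Gamma_uuv = 0.000000, Gamma_uvv = -7.500000, Gamma_vuu = 0.000000, Gamma_vuv = 0.133333, Gamma_vvv = 0.000000
  tau = 0.750000: gamma = (0.000000, -1.125000), gamma' = (0.000000, -1.000000); Gamma_uuu = 0.000000, Gamma_uuv = 0.000000, Gamma_uvv = -7.500000, Gamma_vuu = 0.000000, Gamma_vuv = 0.133333, Gamma_vvv = 0.000000
  tau = 0.875000: gamma = (0.000000, -1.250000), gamma' = (0.000000, -1.000000); Gamma_uuu = 0.000000, Gamma_uuv = 0.000000, Gamma_uvv = -7.500000, Gamma_vuu = 0.000000, Gamma_vuv = 0.133333, Gamma_vvv = 0.000000
  tau = 1.000000: gamma = (0.000000, -1.375000), gamma' = (0.000000, -1.000000); Gamma_uuu = 0.000000, Gamma_uuv = 0.000000, Gamma_uvv = -7.500000, Gamma_vuu = 0.000000, Gamma_vuv = 0.133333, Gamma_vvv = 0.000000
step 0: V^u = -1.3750, V^v = 0.1250
step 1: k1 = (-0.937500, -0.183333), k2 = (-0.765625, -0.198958), k3 = (-0.750977, -0.196094), k4 = (-0.569824, -0.208366); V <- V + (h/6)(k1 + 2k2 + 2k3 + k4): V^u = -1.5642, V^v = 0.0758
step 2: k1 = (-0.568186, -0.208558), k2 = (-0.372663, -0.218028), k3 = (-0.363785, -0.214770), k4 = (-0.165494, -0.220685); V <- V + (h/6)(k1 + 2k2 + 2k3 + k4): V^u = -1.6561, V^v = 0.0218
step 3: k1 = (-0.163549, -0.220817), k2 = (0.043467, -0.223543), k3 = (0.046022, -0.220093), k4 = (0.249125, -0.219283); V <- V + (h/6)(k1 + 2k2 + 2k3 + k4): V^u = -1.6451, V^v = -0.0335
step 4: k1 = (0.251254, -0.219347), k2 = (0.456893, -0.215160), k3 = (0.452967, -0.211733), k4 = (0.648253, -0.204249); V <- V + (h/6)(k1 + 2k2 + 2k3 + k4): V^u = -1.5318, V^v = -0.0867

Answer: V^u = -1.5318, V^v = -0.0867


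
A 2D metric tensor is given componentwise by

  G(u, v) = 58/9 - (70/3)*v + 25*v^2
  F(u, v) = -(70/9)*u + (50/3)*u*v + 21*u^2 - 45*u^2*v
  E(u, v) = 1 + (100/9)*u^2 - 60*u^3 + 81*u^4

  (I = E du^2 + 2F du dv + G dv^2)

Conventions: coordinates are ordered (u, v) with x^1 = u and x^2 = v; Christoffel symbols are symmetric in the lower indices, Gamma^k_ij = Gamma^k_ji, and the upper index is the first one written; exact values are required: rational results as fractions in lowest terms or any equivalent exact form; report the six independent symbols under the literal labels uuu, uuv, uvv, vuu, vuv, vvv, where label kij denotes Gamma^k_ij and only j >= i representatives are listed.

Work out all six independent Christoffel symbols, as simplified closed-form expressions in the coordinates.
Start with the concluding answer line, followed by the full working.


Answer: Gamma_uuu = (1458*u^3 - 810*u^2 + 100*u)/(729*u^4 - 540*u^3 + 100*u^2 + 225*v^2 - 210*v + 58), Gamma_uuv = 0, Gamma_uvv = (-405*u^2 + 150*u)/(729*u^4 - 540*u^3 + 100*u^2 + 225*v^2 - 210*v + 58), Gamma_vuu = (-810*u*v + 378*u + 150*v - 70)/(729*u^4 - 540*u^3 + 100*u^2 + 225*v^2 - 210*v + 58), Gamma_vuv = 0, Gamma_vvv = (225*v - 105)/(729*u^4 - 540*u^3 + 100*u^2 + 225*v^2 - 210*v + 58)

E = 1 + (100/9)*u^2 - 60*u^3 + 81*u^4; F = -(70/9)*u + (50/3)*u*v + 21*u^2 - 45*u^2*v; G = 58/9 - (70/3)*v + 25*v^2
Gamma^k_ij = (1/2) g^{kl} (d_i g_jl + d_j g_il - d_l g_ij), with g^inv = (1/(EG-F^2)) [[G, -F], [-F, E]]
first partials: E_u = (200/9)*u - 180*u^2 + 324*u^3, E_v = 0, F_u = -70/9 + (50/3)*v + 42*u - 90*u*v, F_v = (50/3)*u - 45*u^2, G_u = 0, G_v = -70/3 + 50*v
D = EG - F^2 = 58/9 - (70/3)*v + 25*v^2 + (100/9)*u^2 - 60*u^3 + 81*u^4
expanded: Gamma^u_uu = (G E_u - 2F F_u + F E_v)/(2D), Gamma^u_uv = (G E_v - F G_u)/(2D), Gamma^u_vv = (2G F_v - G G_u - F G_v)/(2D), Gamma^v_uu = (2E F_u - E E_v - F E_u)/(2D), Gamma^v_uv = (E G_u - F E_v)/(2D), Gamma^v_vv = (E G_v - 2F F_v + F G_u)/(2D); substitute and cancel common factors


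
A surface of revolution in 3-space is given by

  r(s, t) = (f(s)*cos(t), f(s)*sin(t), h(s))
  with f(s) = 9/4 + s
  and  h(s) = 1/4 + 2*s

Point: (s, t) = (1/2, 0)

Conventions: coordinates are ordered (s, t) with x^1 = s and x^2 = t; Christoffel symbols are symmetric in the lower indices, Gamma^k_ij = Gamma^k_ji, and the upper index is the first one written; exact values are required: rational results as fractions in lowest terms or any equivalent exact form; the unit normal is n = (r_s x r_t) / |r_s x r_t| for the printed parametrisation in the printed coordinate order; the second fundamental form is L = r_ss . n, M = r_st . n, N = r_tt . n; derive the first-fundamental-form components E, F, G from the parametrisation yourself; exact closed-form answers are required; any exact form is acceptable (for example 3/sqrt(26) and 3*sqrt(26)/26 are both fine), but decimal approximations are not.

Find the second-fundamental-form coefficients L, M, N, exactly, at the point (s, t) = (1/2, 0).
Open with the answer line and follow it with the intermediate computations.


Answer: L = 0, M = 0, N = 11*sqrt(5)/10

f = 11/4, f' = 1, f'' = 0, h' = 2, h'' = 0
E = 5, F = 0, G = 121/16; answer radicand W^2 = 5
unnormalised second-form numerators: l = 0, m = 0, n = 11/2; L = l/sqrt(5), and similarly M = m/sqrt(W^2), N = n/sqrt(W^2)


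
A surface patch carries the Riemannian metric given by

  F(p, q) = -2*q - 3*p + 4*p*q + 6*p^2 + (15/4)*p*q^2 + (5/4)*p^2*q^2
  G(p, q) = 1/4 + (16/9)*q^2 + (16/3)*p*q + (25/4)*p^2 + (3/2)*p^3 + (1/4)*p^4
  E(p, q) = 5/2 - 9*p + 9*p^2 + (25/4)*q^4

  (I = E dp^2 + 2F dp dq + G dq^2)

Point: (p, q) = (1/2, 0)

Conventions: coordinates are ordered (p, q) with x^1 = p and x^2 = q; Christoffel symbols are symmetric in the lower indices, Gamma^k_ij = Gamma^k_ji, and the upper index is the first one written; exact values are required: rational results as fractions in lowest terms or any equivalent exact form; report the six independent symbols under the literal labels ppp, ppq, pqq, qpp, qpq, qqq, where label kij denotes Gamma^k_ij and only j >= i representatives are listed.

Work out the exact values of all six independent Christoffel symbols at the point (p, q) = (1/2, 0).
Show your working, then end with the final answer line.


E = 1/4, F = 0, G = 129/64 at the point
E_p = 0, E_q = 0, F_p = 3, F_q = 0, G_p = 15/2, G_q = 8/3
EG - F^2 = 129/256;  g^inv = (256/129) * [[129/64, 0], [0, 1/4]]
first-kind symbols [ij,l] = (1/2)(d_i g_jl + d_j g_il - d_l g_ij): [pp,p] = E_p/2 = 0, [pp,q] = F_p - E_q/2 = 3, [pq,p] = E_q/2 = 0, [pq,q] = G_p/2 = 15/4, [qq,p] = F_q - G_p/2 = -15/4, [qq,q] = G_q/2 = 4/3
Gamma^p_ij = (G*[ij,p] - F*[ij,q])/(EG - F^2), Gamma^q_ij = (E*[ij,q] - F*[ij,p])/(EG - F^2)

Answer: Gamma_ppp = 0, Gamma_ppq = 0, Gamma_pqq = -15, Gamma_qpp = 64/43, Gamma_qpq = 80/43, Gamma_qqq = 256/387


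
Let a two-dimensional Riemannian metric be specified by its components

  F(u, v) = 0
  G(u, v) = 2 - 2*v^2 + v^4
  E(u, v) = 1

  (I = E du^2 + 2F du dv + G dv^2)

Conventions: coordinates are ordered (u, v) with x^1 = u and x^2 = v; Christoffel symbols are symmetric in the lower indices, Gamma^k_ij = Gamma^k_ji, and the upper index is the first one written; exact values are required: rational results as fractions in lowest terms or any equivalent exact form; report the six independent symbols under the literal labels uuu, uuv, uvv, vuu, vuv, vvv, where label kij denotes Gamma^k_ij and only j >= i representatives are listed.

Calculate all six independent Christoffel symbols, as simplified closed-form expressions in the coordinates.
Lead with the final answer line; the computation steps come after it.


Answer: Gamma_uuu = 0, Gamma_uuv = 0, Gamma_uvv = 0, Gamma_vuu = 0, Gamma_vuv = 0, Gamma_vvv = (2*v^3 - 2*v)/(v^4 - 2*v^2 + 2)

E = 1; F = 0; G = 2 - 2*v^2 + v^4
Gamma^k_ij = (1/2) g^{kl} (d_i g_jl + d_j g_il - d_l g_ij), with g^inv = (1/(EG-F^2)) [[G, -F], [-F, E]]
first partials: E_u = 0, E_v = 0, F_u = 0, F_v = 0, G_u = 0, G_v = -4*v + 4*v^3
D = EG - F^2 = 2 - 2*v^2 + v^4
expanded: Gamma^u_uu = (G E_u - 2F F_u + F E_v)/(2D), Gamma^u_uv = (G E_v - F G_u)/(2D), Gamma^u_vv = (2G F_v - G G_u - F G_v)/(2D), Gamma^v_uu = (2E F_u - E E_v - F E_u)/(2D), Gamma^v_uv = (E G_u - F E_v)/(2D), Gamma^v_vv = (E G_v - 2F F_v + F G_u)/(2D); substitute and cancel common factors


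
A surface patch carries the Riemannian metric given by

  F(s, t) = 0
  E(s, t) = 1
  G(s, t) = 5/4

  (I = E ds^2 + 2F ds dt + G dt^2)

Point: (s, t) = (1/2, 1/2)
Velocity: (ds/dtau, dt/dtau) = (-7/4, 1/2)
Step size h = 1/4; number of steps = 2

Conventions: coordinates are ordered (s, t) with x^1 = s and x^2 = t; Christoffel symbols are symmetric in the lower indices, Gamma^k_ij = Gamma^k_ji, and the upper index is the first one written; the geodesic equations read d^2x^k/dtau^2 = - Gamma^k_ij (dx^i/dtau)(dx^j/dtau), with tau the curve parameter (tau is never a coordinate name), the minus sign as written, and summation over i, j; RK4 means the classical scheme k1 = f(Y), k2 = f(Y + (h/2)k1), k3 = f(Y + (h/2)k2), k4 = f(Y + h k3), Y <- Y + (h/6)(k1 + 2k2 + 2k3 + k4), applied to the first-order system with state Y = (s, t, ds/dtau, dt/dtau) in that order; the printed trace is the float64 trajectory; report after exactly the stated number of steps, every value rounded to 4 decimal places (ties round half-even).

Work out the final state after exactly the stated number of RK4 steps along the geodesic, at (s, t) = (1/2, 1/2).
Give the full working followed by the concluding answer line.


f(Y) = (ds/dtau, dt/dtau, -Gamma^s_ij Y'^i Y'^j, -Gamma^t_ij Y'^i Y'^j) with the Gammas evaluated at the stage position; h = 0.250000; intermediate values shown to 6 dp
step 0: s = 0.5000, t = 0.5000, ds/dtau = -1.7500, dt/dtau = 0.5000
step 1:
  k1: at (s, t) = (0.500000, 0.500000), (ds/dtau, dt/dtau) = (-1.750000, 0.500000); Gamma_sss = 0.000000, Gamma_sst = 0.000000, Gamma_stt = 0.000000, Gamma_tss = 0.000000, Gamma_tst = 0.000000, Gamma_ttt = 0.000000; k1 = (-1.750000, 0.500000, 0.000000, 0.000000)
  k2: at (s, t) = (0.281250, 0.562500), (ds/dtau, dt/dtau) = (-1.750000, 0.500000); Gamma_sss = 0.000000, Gamma_sst = 0.000000, Gamma_stt = 0.000000, Gamma_tss = 0.000000, Gamma_tst = 0.000000, Gamma_ttt = 0.000000; k2 = (-1.750000, 0.500000, 0.000000, 0.000000)
  k3: at (s, t) = (0.281250, 0.562500), (ds/dtau, dt/dtau) = (-1.750000, 0.500000); Gamma_sss = 0.000000, Gamma_sst = 0.000000, Gamma_stt = 0.000000, Gamma_tss = 0.000000, Gamma_tst = 0.000000, Gamma_ttt = 0.000000; k3 = (-1.750000, 0.500000, 0.000000, 0.000000)
  k4: at (s, t) = (0.062500, 0.625000), (ds/dtau, dt/dtau) = (-1.750000, 0.500000); Gamma_sss = 0.000000, Gamma_sst = 0.000000, Gamma_stt = 0.000000, Gamma_tss = 0.000000, Gamma_tst = 0.000000, Gamma_ttt = 0.000000; k4 = (-1.750000, 0.500000, 0.000000, 0.000000)
  Y <- Y + (h/6)(k1 + 2k2 + 2k3 + k4): s = 0.0625, t = 0.6250, ds/dtau = -1.7500, dt/dtau = 0.5000
step 2:
  k1: at (s, t) = (0.062500, 0.625000), (ds/dtau, dt/dtau) = (-1.750000, 0.500000); Gamma_sss = 0.000000, Gamma_sst = 0.000000, Gamma_stt = 0.000000, Gamma_tss = 0.000000, Gamma_tst = 0.000000, Gamma_ttt = 0.000000; k1 = (-1.750000, 0.500000, 0.000000, 0.000000)
  k2: at (s, t) = (-0.156250, 0.687500), (ds/dtau, dt/dtau) = (-1.750000, 0.500000); Gamma_sss = 0.000000, Gamma_sst = 0.000000, Gamma_stt = 0.000000, Gamma_tss = 0.000000, Gamma_tst = 0.000000, Gamma_ttt = 0.000000; k2 = (-1.750000, 0.500000, 0.000000, 0.000000)
  k3: at (s, t) = (-0.156250, 0.687500), (ds/dtau, dt/dtau) = (-1.750000, 0.500000); Gamma_sss = 0.000000, Gamma_sst = 0.000000, Gamma_stt = 0.000000, Gamma_tss = 0.000000, Gamma_tst = 0.000000, Gamma_ttt = 0.000000; k3 = (-1.750000, 0.500000, 0.000000, 0.000000)
  k4: at (s, t) = (-0.375000, 0.750000), (ds/dtau, dt/dtau) = (-1.750000, 0.500000); Gamma_sss = 0.000000, Gamma_sst = 0.000000, Gamma_stt = 0.000000, Gamma_tss = 0.000000, Gamma_tst = 0.000000, Gamma_ttt = 0.000000; k4 = (-1.750000, 0.500000, 0.000000, 0.000000)
  Y <- Y + (h/6)(k1 + 2k2 + 2k3 + k4): s = -0.3750, t = 0.7500, ds/dtau = -1.7500, dt/dtau = 0.5000

Answer: s = -0.3750, t = 0.7500, ds/dtau = -1.7500, dt/dtau = 0.5000


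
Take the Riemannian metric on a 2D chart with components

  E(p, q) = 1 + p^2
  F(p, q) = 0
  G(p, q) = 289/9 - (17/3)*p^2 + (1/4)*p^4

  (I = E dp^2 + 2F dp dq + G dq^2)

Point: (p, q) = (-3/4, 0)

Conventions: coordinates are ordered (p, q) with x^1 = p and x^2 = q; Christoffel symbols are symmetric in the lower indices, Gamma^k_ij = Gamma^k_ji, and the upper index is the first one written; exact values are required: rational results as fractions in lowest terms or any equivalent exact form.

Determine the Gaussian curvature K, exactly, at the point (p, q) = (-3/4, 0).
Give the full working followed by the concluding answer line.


E = 25/16, F = 0, G = 267289/9216, EG - F^2 = 6682225/147456 at the point
E_p = -3/2, E_q = 0, F_p = 0, F_q = 0, G_p = 517/64, G_q = 0
E_qq = 0, F_pq = 0, G_pp = -463/48
Brioschi: K = (det M1 - det M2) / (EG - F^2)^2 with the standard first/second-derivative matrices M1, M2.
M1 = [[-E_qq/2 + F_pq - G_pp/2, E_p/2, F_p - E_q/2], [F_q - G_p/2, E, F], [G_q/2, F, G]] = [[463/96, -3/4, 0], [-517/128, 25/16, 0], [0, 0, 267289/9216]]; det M1 = 925087229/7077888
M2 = [[0, E_q/2, G_p/2], [E_q/2, E, F], [G_p/2, F, G]] = [[0, 0, 517/128], [0, 25/16, 0], [517/128, 0, 267289/9216]]; det M2 = -6682225/262144
det M1 - det M2 = 138188413/884736; K = 138188413/884736 / (6682225/147456)^2 = 24576/323125

Answer: K = 24576/323125


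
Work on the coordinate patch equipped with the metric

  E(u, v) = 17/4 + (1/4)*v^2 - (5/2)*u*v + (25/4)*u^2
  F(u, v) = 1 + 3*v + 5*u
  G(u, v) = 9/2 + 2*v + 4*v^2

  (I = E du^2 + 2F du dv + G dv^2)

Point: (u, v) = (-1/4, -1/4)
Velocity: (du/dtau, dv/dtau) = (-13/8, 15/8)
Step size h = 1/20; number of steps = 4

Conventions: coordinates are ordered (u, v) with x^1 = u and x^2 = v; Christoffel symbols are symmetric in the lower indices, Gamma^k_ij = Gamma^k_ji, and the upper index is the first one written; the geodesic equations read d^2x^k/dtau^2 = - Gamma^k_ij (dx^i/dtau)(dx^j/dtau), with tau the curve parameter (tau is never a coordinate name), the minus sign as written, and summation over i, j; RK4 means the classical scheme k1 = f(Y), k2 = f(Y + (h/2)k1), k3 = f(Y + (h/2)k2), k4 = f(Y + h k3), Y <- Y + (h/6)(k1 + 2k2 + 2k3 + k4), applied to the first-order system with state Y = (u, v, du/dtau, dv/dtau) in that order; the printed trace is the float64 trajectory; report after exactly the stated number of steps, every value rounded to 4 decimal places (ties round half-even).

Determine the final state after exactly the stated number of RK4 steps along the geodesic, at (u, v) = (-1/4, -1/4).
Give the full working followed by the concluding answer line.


f(Y) = (du/dtau, dv/dtau, -Gamma^u_ij Y'^i Y'^j, -Gamma^v_ij Y'^i Y'^j) with the Gammas evaluated at the stage position; h = 0.050000; intermediate values shown to 6 dp
step 0: u = -0.2500, v = -0.2500, du/dtau = -1.6250, dv/dtau = 1.8750
step 1:
  k1: at (u, v) = (-0.250000, -0.250000), (du/dtau, dv/dtau) = (-1.625000, 1.875000); Gamma_uuu = -0.031034, Gamma_uuv = 0.058621, Gamma_uvv = 0.703448, Gamma_vuu = 1.110345, Gamma_vuv = 0.013793, Gamma_vvv = 0.165517; k1 = (-1.625000, 1.875000, -2.033890, -3.429849)
  k2: at (u, v) = (-0.290625, -0.203125), (du/dtau, dv/dtau) = (-1.675847, 1.789254); Gamma_uuu = -0.089827, Gamma_uuv = 0.071420, Gamma_uvv = 0.696319, Gamma_vuu = 1.078255, Gamma_vuv = 0.017818, Gamma_vvv = 0.217747; k2 = (-1.675847, 1.789254, -1.548634, -3.618486)
  k3: at (u, v) = (-0.291896, -0.205269), (du/dtau, dv/dtau) = (-1.663716, 1.784538); Gamma_uuu = -0.087902, Gamma_uuv = 0.071723, Gamma_uvv = 0.696565, Gamma_vuu = 1.078423, Gamma_vuv = 0.018112, Gamma_vvv = 0.217927; k3 = (-1.663716, 1.784538, -1.549069, -3.571474)
  k4: at (u, v) = (-0.333186, -0.160773), (du/dtau, dv/dtau) = (-1.702453, 1.696426); Gamma_uuu = -0.142293, Gamma_uuv = 0.083463, Gamma_uvv = 0.686646, Gamma_vuu = 1.041682, Gamma_vuv = 0.022382, Gamma_vvv = 0.267489; k4 = (-1.702453, 1.696426, -1.081562, -3.659673)
  Y <- Y + (h/6)(k1 + 2k2 + 2k3 + k4): u = -0.3334, v = -0.1607, du/dtau = -1.7026, dv/dtau = 1.6961
step 2:
  k1: at (u, v) = (-0.333388, -0.160675), (du/dtau, dv/dtau) = (-1.702590, 1.696088); Gamma_uuu = -0.142435, Gamma_uuv = 0.083516, Gamma_uvv = 0.686613, Gamma_vuu = 1.041539, Gamma_vuv = 0.022410, Gamma_vvv = 0.267683; k1 = (-1.702590, 1.696088, -1.079950, -3.659846)
  k2: at (u, v) = (-0.375953, -0.118273), (du/dtau, dv/dtau) = (-1.729589, 1.604592); Gamma_uuu = -0.192307, Gamma_uuv = 0.094241, Gamma_uvv = 0.674237, Gamma_vuu = 1.000648, Gamma_vuv = 0.026936, Gamma_vvv = 0.314698; k2 = (-1.729589, 1.604592, -0.637593, -3.654165)
  k3: at (u, v) = (-0.376628, -0.120560), (du/dtau, dv/dtau) = (-1.718530, 1.604734); Gamma_uuu = -0.190355, Gamma_uuv = 0.094402, Gamma_uvv = 0.674696, Gamma_vuu = 1.001246, Gamma_vuv = 0.027221, Gamma_vvv = 0.314484; k3 = (-1.718530, 1.604734, -0.654590, -3.616737)
  k4: at (u, v) = (-0.419315, -0.080438), (du/dtau, dv/dtau) = (-1.735320, 1.515251); Gamma_uuu = -0.235196, Gamma_uuv = 0.103793, Gamma_uvv = 0.660584, Gamma_vuu = 0.957914, Gamma_vuv = 0.031813, Gamma_vvv = 0.357854; k4 = (-1.735320, 1.515251, -0.262602, -3.538929)
  Y <- Y + (h/6)(k1 + 2k2 + 2k3 + k4): u = -0.4195, v = -0.0804, du/dtau = -1.7353, dv/dtau = 1.5149
step 3:
  k1: at (u, v) = (-0.419506, -0.080425), (du/dtau, dv/dtau) = (-1.735315, 1.514917); Gamma_uuu = -0.235247, Gamma_uuv = 0.103834, Gamma_uvv = 0.660560, Gamma_vuu = 0.957790, Gamma_vuv = 0.031847, Gamma_vvv = 0.357996; k1 = (-1.735315, 1.514917, -0.261632, -3.538356)
  k2: at (u, v) = (-0.462889, -0.042552), (du/dtau, dv/dtau) = (-1.741856, 1.426458); Gamma_uuu = -0.275052, Gamma_uuv = 0.112024, Gamma_uvv = 0.645078, Gamma_vuu = 0.912539, Gamma_vuv = 0.036532, Gamma_vvv = 0.398011; k2 = (-1.741856, 1.426458, 0.078623, -3.397022)
  k3: at (u, v) = (-0.463052, -0.044764), (du/dtau, dv/dtau) = (-1.733349, 1.429991); Gamma_uuu = -0.273345, Gamma_uuv = 0.112107, Gamma_uvv = 0.645698, Gamma_vuu = 0.913468, Gamma_vuv = 0.036778, Gamma_vvv = 0.397629; k3 = (-1.733349, 1.429991, 0.056649, -3.375291)
  k4: at (u, v) = (-0.506174, -0.008925), (du/dtau, dv/dtau) = (-1.732482, 1.346152); Gamma_uuu = -0.308380, Gamma_uuv = 0.118987, Gamma_uvv = 0.629408, Gamma_vuu = 0.867640, Gamma_vuv = 0.041348, Gamma_vvv = 0.433844; k4 = (-1.732482, 1.346152, 0.340034, -3.197536)
  Y <- Y + (h/6)(k1 + 2k2 + 2k3 + k4): u = -0.5063, v = -0.0090, du/dtau = -1.7324, dv/dtau = 1.3459
step 4:
  k1: at (u, v) = (-0.506324, -0.008975), (du/dtau, dv/dtau) = (-1.732407, 1.345912); Gamma_uuu = -0.308371, Gamma_uuv = 0.119015, Gamma_uvv = 0.629404, Gamma_vuu = 0.867560, Gamma_vuv = 0.041382, Gamma_vvv = 0.433934; k1 = (-1.732407, 1.345912, 0.340347, -3.196835)
  k2: at (u, v) = (-0.549635, 0.024673), (du/dtau, dv/dtau) = (-1.723898, 1.265991); Gamma_uuu = -0.338710, Gamma_uuv = 0.124759, Gamma_uvv = 0.612644, Gamma_vuu = 0.821599, Gamma_vuv = 0.045887, Gamma_vvv = 0.466708; k2 = (-1.723898, 1.265991, 0.569238, -2.989366)
  k3: at (u, v) = (-0.549422, 0.022674), (du/dtau, dv/dtau) = (-1.718176, 1.271178); Gamma_uuu = -0.337370, Gamma_uuv = 0.124811, Gamma_uvv = 0.613332, Gamma_vuu = 0.822685, Gamma_vuv = 0.046085, Gamma_vvv = 0.466318; k3 = (-1.718176, 1.271178, 0.550082, -2.980880)
  k4: at (u, v) = (-0.592233, 0.054584), (du/dtau, dv/dtau) = (-1.704903, 1.196868); Gamma_uuu = -0.363656, Gamma_uuv = 0.129441, Gamma_uvv = 0.596419, Gamma_vuu = 0.777398, Gamma_vuv = 0.050347, Gamma_vvv = 0.495630; k4 = (-1.704903, 1.196868, 0.730931, -2.764172)
  Y <- Y + (h/6)(k1 + 2k2 + 2k3 + k4): u = -0.5923, v = 0.0545, du/dtau = -1.7048, dv/dtau = 1.1967

Answer: u = -0.5923, v = 0.0545, du/dtau = -1.7048, dv/dtau = 1.1967
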